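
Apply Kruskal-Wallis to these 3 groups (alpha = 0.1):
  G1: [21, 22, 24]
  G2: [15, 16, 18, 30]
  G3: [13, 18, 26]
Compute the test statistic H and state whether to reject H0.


Step 1: Combine all N = 10 observations and assign midranks.
sorted (value, group, rank): (13,G3,1), (15,G2,2), (16,G2,3), (18,G2,4.5), (18,G3,4.5), (21,G1,6), (22,G1,7), (24,G1,8), (26,G3,9), (30,G2,10)
Step 2: Sum ranks within each group.
R_1 = 21 (n_1 = 3)
R_2 = 19.5 (n_2 = 4)
R_3 = 14.5 (n_3 = 3)
Step 3: H = 12/(N(N+1)) * sum(R_i^2/n_i) - 3(N+1)
     = 12/(10*11) * (21^2/3 + 19.5^2/4 + 14.5^2/3) - 3*11
     = 0.109091 * 312.146 - 33
     = 1.052273.
Step 4: Ties present; correction factor C = 1 - 6/(10^3 - 10) = 0.993939. Corrected H = 1.052273 / 0.993939 = 1.058689.
Step 5: Under H0, H ~ chi^2(2); p-value = 0.588991.
Step 6: alpha = 0.1. fail to reject H0.

H = 1.0587, df = 2, p = 0.588991, fail to reject H0.


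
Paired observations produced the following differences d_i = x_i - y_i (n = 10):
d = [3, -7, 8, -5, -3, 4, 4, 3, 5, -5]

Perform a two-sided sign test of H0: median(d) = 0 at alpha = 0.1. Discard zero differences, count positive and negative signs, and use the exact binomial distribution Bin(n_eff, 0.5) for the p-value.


Step 1: Discard zero differences. Original n = 10; n_eff = number of nonzero differences = 10.
Nonzero differences (with sign): +3, -7, +8, -5, -3, +4, +4, +3, +5, -5
Step 2: Count signs: positive = 6, negative = 4.
Step 3: Under H0: P(positive) = 0.5, so the number of positives S ~ Bin(10, 0.5).
Step 4: Two-sided exact p-value = sum of Bin(10,0.5) probabilities at or below the observed probability = 0.753906.
Step 5: alpha = 0.1. fail to reject H0.

n_eff = 10, pos = 6, neg = 4, p = 0.753906, fail to reject H0.


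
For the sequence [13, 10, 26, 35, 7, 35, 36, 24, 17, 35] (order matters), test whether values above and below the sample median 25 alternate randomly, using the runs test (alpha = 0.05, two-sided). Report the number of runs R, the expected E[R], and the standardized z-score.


Step 1: Compute median = 25; label A = above, B = below.
Labels in order: BBAABAABBA  (n_A = 5, n_B = 5)
Step 2: Count runs R = 6.
Step 3: Under H0 (random ordering), E[R] = 2*n_A*n_B/(n_A+n_B) + 1 = 2*5*5/10 + 1 = 6.0000.
        Var[R] = 2*n_A*n_B*(2*n_A*n_B - n_A - n_B) / ((n_A+n_B)^2 * (n_A+n_B-1)) = 2000/900 = 2.2222.
        SD[R] = 1.4907.
Step 4: R = E[R], so z = 0 with no continuity correction.
Step 5: Two-sided p-value via normal approximation = 2*(1 - Phi(|z|)) = 1.000000.
Step 6: alpha = 0.05. fail to reject H0.

R = 6, z = 0.0000, p = 1.000000, fail to reject H0.


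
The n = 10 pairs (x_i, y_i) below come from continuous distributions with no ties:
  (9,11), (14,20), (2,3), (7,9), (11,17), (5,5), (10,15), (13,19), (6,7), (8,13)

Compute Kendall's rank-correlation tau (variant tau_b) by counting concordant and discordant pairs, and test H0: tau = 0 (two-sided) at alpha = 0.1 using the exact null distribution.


Step 1: Enumerate the 45 unordered pairs (i,j) with i<j and classify each by sign(x_j-x_i) * sign(y_j-y_i).
  (1,2):dx=+5,dy=+9->C; (1,3):dx=-7,dy=-8->C; (1,4):dx=-2,dy=-2->C; (1,5):dx=+2,dy=+6->C
  (1,6):dx=-4,dy=-6->C; (1,7):dx=+1,dy=+4->C; (1,8):dx=+4,dy=+8->C; (1,9):dx=-3,dy=-4->C
  (1,10):dx=-1,dy=+2->D; (2,3):dx=-12,dy=-17->C; (2,4):dx=-7,dy=-11->C; (2,5):dx=-3,dy=-3->C
  (2,6):dx=-9,dy=-15->C; (2,7):dx=-4,dy=-5->C; (2,8):dx=-1,dy=-1->C; (2,9):dx=-8,dy=-13->C
  (2,10):dx=-6,dy=-7->C; (3,4):dx=+5,dy=+6->C; (3,5):dx=+9,dy=+14->C; (3,6):dx=+3,dy=+2->C
  (3,7):dx=+8,dy=+12->C; (3,8):dx=+11,dy=+16->C; (3,9):dx=+4,dy=+4->C; (3,10):dx=+6,dy=+10->C
  (4,5):dx=+4,dy=+8->C; (4,6):dx=-2,dy=-4->C; (4,7):dx=+3,dy=+6->C; (4,8):dx=+6,dy=+10->C
  (4,9):dx=-1,dy=-2->C; (4,10):dx=+1,dy=+4->C; (5,6):dx=-6,dy=-12->C; (5,7):dx=-1,dy=-2->C
  (5,8):dx=+2,dy=+2->C; (5,9):dx=-5,dy=-10->C; (5,10):dx=-3,dy=-4->C; (6,7):dx=+5,dy=+10->C
  (6,8):dx=+8,dy=+14->C; (6,9):dx=+1,dy=+2->C; (6,10):dx=+3,dy=+8->C; (7,8):dx=+3,dy=+4->C
  (7,9):dx=-4,dy=-8->C; (7,10):dx=-2,dy=-2->C; (8,9):dx=-7,dy=-12->C; (8,10):dx=-5,dy=-6->C
  (9,10):dx=+2,dy=+6->C
Step 2: C = 44, D = 1, total pairs = 45.
Step 3: tau = (C - D)/(n(n-1)/2) = (44 - 1)/45 = 0.955556.
Step 4: Exact two-sided p-value (enumerate n! = 3628800 permutations of y under H0): p = 0.000006.
Step 5: alpha = 0.1. reject H0.

tau_b = 0.9556 (C=44, D=1), p = 0.000006, reject H0.


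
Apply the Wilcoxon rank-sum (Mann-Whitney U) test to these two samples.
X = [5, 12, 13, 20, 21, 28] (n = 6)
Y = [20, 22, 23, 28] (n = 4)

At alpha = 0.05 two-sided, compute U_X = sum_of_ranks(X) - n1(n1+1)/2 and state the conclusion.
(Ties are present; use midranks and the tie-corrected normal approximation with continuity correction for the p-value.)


Step 1: Combine and sort all 10 observations; assign midranks.
sorted (value, group): (5,X), (12,X), (13,X), (20,X), (20,Y), (21,X), (22,Y), (23,Y), (28,X), (28,Y)
ranks: 5->1, 12->2, 13->3, 20->4.5, 20->4.5, 21->6, 22->7, 23->8, 28->9.5, 28->9.5
Step 2: Rank sum for X: R1 = 1 + 2 + 3 + 4.5 + 6 + 9.5 = 26.
Step 3: U_X = R1 - n1(n1+1)/2 = 26 - 6*7/2 = 26 - 21 = 5.
       U_Y = n1*n2 - U_X = 24 - 5 = 19.
Step 4: Ties are present, so use the tie-corrected normal approximation (with continuity correction) for the p-value.
Step 5: p-value = 0.163233; compare to alpha = 0.05. fail to reject H0.

U_X = 5, p = 0.163233, fail to reject H0 at alpha = 0.05.


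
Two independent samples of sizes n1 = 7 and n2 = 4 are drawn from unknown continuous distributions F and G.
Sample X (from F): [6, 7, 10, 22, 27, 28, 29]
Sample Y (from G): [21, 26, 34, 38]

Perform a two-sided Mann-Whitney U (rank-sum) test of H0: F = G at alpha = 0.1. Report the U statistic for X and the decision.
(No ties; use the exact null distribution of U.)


Step 1: Combine and sort all 11 observations; assign midranks.
sorted (value, group): (6,X), (7,X), (10,X), (21,Y), (22,X), (26,Y), (27,X), (28,X), (29,X), (34,Y), (38,Y)
ranks: 6->1, 7->2, 10->3, 21->4, 22->5, 26->6, 27->7, 28->8, 29->9, 34->10, 38->11
Step 2: Rank sum for X: R1 = 1 + 2 + 3 + 5 + 7 + 8 + 9 = 35.
Step 3: U_X = R1 - n1(n1+1)/2 = 35 - 7*8/2 = 35 - 28 = 7.
       U_Y = n1*n2 - U_X = 28 - 7 = 21.
Step 4: No ties, so the exact null distribution of U (based on enumerating the C(11,7) = 330 equally likely rank assignments) gives the two-sided p-value.
Step 5: p-value = 0.230303; compare to alpha = 0.1. fail to reject H0.

U_X = 7, p = 0.230303, fail to reject H0 at alpha = 0.1.


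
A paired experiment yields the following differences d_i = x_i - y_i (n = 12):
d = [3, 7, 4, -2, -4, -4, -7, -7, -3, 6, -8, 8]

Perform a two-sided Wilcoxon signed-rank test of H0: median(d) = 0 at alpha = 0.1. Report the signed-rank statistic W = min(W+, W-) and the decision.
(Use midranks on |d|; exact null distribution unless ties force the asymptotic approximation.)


Step 1: Drop any zero differences (none here) and take |d_i|.
|d| = [3, 7, 4, 2, 4, 4, 7, 7, 3, 6, 8, 8]
Step 2: Midrank |d_i| (ties get averaged ranks).
ranks: |3|->2.5, |7|->9, |4|->5, |2|->1, |4|->5, |4|->5, |7|->9, |7|->9, |3|->2.5, |6|->7, |8|->11.5, |8|->11.5
Step 3: Attach original signs; sum ranks with positive sign and with negative sign.
W+ = 2.5 + 9 + 5 + 7 + 11.5 = 35
W- = 1 + 5 + 5 + 9 + 9 + 2.5 + 11.5 = 43
(Check: W+ + W- = 78 should equal n(n+1)/2 = 78.)
Step 4: Test statistic W = min(W+, W-) = 35.
Step 5: Ties in |d|, so use the tie-corrected normal approximation.
        E[W] = n(n+1)/4 = 12*13/4 = 39.
        Tie groups: |d|=3 (t=2), |d|=4 (t=3), |d|=7 (t=3), |d|=8 (t=2); sum(t^3 - t) = 60.
        Var[W] = n(n+1)(2n+1)/24 - sum(t^3-t)/48 = 3900/24 - 60/48 = 161.25.
        z = (W - E[W]) / sqrt(Var[W]) = (35 - 39) / 12.6984 = -0.3150.
        Two-sided p = 2*Phi(z) = 0.752762.
Step 6: alpha = 0.1. fail to reject H0.

W+ = 35, W- = 43, W = min = 35, p = 0.752762, fail to reject H0.


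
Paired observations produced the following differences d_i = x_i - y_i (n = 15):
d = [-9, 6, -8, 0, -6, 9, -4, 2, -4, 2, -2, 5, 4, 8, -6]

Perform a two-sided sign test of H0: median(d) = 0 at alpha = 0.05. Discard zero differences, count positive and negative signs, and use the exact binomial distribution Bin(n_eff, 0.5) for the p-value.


Step 1: Discard zero differences. Original n = 15; n_eff = number of nonzero differences = 14.
Nonzero differences (with sign): -9, +6, -8, -6, +9, -4, +2, -4, +2, -2, +5, +4, +8, -6
Step 2: Count signs: positive = 7, negative = 7.
Step 3: Under H0: P(positive) = 0.5, so the number of positives S ~ Bin(14, 0.5).
Step 4: Two-sided exact p-value = sum of Bin(14,0.5) probabilities at or below the observed probability = 1.000000.
Step 5: alpha = 0.05. fail to reject H0.

n_eff = 14, pos = 7, neg = 7, p = 1.000000, fail to reject H0.


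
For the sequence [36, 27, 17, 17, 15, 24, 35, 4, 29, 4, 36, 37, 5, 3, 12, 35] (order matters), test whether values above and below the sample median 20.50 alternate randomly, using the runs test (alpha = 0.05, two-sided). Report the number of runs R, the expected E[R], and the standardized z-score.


Step 1: Compute median = 20.50; label A = above, B = below.
Labels in order: AABBBAABABAABBBA  (n_A = 8, n_B = 8)
Step 2: Count runs R = 9.
Step 3: Under H0 (random ordering), E[R] = 2*n_A*n_B/(n_A+n_B) + 1 = 2*8*8/16 + 1 = 9.0000.
        Var[R] = 2*n_A*n_B*(2*n_A*n_B - n_A - n_B) / ((n_A+n_B)^2 * (n_A+n_B-1)) = 14336/3840 = 3.7333.
        SD[R] = 1.9322.
Step 4: R = E[R], so z = 0 with no continuity correction.
Step 5: Two-sided p-value via normal approximation = 2*(1 - Phi(|z|)) = 1.000000.
Step 6: alpha = 0.05. fail to reject H0.

R = 9, z = 0.0000, p = 1.000000, fail to reject H0.


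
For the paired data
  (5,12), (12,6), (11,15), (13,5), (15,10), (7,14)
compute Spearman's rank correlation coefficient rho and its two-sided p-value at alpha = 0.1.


Step 1: Rank x and y separately (midranks; no ties here).
rank(x): 5->1, 12->4, 11->3, 13->5, 15->6, 7->2
rank(y): 12->4, 6->2, 15->6, 5->1, 10->3, 14->5
Step 2: d_i = R_x(i) - R_y(i); compute d_i^2.
  (1-4)^2=9, (4-2)^2=4, (3-6)^2=9, (5-1)^2=16, (6-3)^2=9, (2-5)^2=9
sum(d^2) = 56.
Step 3: rho = 1 - 6*56 / (6*(6^2 - 1)) = 1 - 336/210 = -0.600000.
Step 4: Under H0, t = rho * sqrt((n-2)/(1-rho^2)) = -1.5000 ~ t(4).
Step 5: Two-sided p-value from the t-distribution with 4 df = 0.208000.
Step 6: alpha = 0.1. fail to reject H0.

rho = -0.6000, p = 0.208000, fail to reject H0 at alpha = 0.1.


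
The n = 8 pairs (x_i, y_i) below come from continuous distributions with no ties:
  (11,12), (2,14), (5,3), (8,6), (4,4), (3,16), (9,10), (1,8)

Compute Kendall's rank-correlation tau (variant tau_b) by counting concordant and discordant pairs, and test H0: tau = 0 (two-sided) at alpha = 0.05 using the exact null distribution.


Step 1: Enumerate the 28 unordered pairs (i,j) with i<j and classify each by sign(x_j-x_i) * sign(y_j-y_i).
  (1,2):dx=-9,dy=+2->D; (1,3):dx=-6,dy=-9->C; (1,4):dx=-3,dy=-6->C; (1,5):dx=-7,dy=-8->C
  (1,6):dx=-8,dy=+4->D; (1,7):dx=-2,dy=-2->C; (1,8):dx=-10,dy=-4->C; (2,3):dx=+3,dy=-11->D
  (2,4):dx=+6,dy=-8->D; (2,5):dx=+2,dy=-10->D; (2,6):dx=+1,dy=+2->C; (2,7):dx=+7,dy=-4->D
  (2,8):dx=-1,dy=-6->C; (3,4):dx=+3,dy=+3->C; (3,5):dx=-1,dy=+1->D; (3,6):dx=-2,dy=+13->D
  (3,7):dx=+4,dy=+7->C; (3,8):dx=-4,dy=+5->D; (4,5):dx=-4,dy=-2->C; (4,6):dx=-5,dy=+10->D
  (4,7):dx=+1,dy=+4->C; (4,8):dx=-7,dy=+2->D; (5,6):dx=-1,dy=+12->D; (5,7):dx=+5,dy=+6->C
  (5,8):dx=-3,dy=+4->D; (6,7):dx=+6,dy=-6->D; (6,8):dx=-2,dy=-8->C; (7,8):dx=-8,dy=-2->C
Step 2: C = 14, D = 14, total pairs = 28.
Step 3: tau = (C - D)/(n(n-1)/2) = (14 - 14)/28 = 0.000000.
Step 4: Exact two-sided p-value (enumerate n! = 40320 permutations of y under H0): p = 1.000000.
Step 5: alpha = 0.05. fail to reject H0.

tau_b = 0.0000 (C=14, D=14), p = 1.000000, fail to reject H0.


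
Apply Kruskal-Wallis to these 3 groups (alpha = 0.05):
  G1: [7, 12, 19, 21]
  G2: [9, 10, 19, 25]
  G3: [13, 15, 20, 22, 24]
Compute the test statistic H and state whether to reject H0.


Step 1: Combine all N = 13 observations and assign midranks.
sorted (value, group, rank): (7,G1,1), (9,G2,2), (10,G2,3), (12,G1,4), (13,G3,5), (15,G3,6), (19,G1,7.5), (19,G2,7.5), (20,G3,9), (21,G1,10), (22,G3,11), (24,G3,12), (25,G2,13)
Step 2: Sum ranks within each group.
R_1 = 22.5 (n_1 = 4)
R_2 = 25.5 (n_2 = 4)
R_3 = 43 (n_3 = 5)
Step 3: H = 12/(N(N+1)) * sum(R_i^2/n_i) - 3(N+1)
     = 12/(13*14) * (22.5^2/4 + 25.5^2/4 + 43^2/5) - 3*14
     = 0.065934 * 658.925 - 42
     = 1.445604.
Step 4: Ties present; correction factor C = 1 - 6/(13^3 - 13) = 0.997253. Corrected H = 1.445604 / 0.997253 = 1.449587.
Step 5: Under H0, H ~ chi^2(2); p-value = 0.484425.
Step 6: alpha = 0.05. fail to reject H0.

H = 1.4496, df = 2, p = 0.484425, fail to reject H0.


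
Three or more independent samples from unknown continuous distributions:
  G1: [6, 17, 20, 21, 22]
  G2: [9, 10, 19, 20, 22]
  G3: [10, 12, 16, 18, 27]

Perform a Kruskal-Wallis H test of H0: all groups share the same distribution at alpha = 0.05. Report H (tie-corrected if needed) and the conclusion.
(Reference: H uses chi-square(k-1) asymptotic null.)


Step 1: Combine all N = 15 observations and assign midranks.
sorted (value, group, rank): (6,G1,1), (9,G2,2), (10,G2,3.5), (10,G3,3.5), (12,G3,5), (16,G3,6), (17,G1,7), (18,G3,8), (19,G2,9), (20,G1,10.5), (20,G2,10.5), (21,G1,12), (22,G1,13.5), (22,G2,13.5), (27,G3,15)
Step 2: Sum ranks within each group.
R_1 = 44 (n_1 = 5)
R_2 = 38.5 (n_2 = 5)
R_3 = 37.5 (n_3 = 5)
Step 3: H = 12/(N(N+1)) * sum(R_i^2/n_i) - 3(N+1)
     = 12/(15*16) * (44^2/5 + 38.5^2/5 + 37.5^2/5) - 3*16
     = 0.050000 * 964.9 - 48
     = 0.245000.
Step 4: Ties present; correction factor C = 1 - 18/(15^3 - 15) = 0.994643. Corrected H = 0.245000 / 0.994643 = 0.246320.
Step 5: Under H0, H ~ chi^2(2); p-value = 0.884122.
Step 6: alpha = 0.05. fail to reject H0.

H = 0.2463, df = 2, p = 0.884122, fail to reject H0.


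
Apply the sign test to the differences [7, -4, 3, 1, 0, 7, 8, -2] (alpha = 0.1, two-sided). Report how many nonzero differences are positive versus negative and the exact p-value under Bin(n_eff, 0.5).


Step 1: Discard zero differences. Original n = 8; n_eff = number of nonzero differences = 7.
Nonzero differences (with sign): +7, -4, +3, +1, +7, +8, -2
Step 2: Count signs: positive = 5, negative = 2.
Step 3: Under H0: P(positive) = 0.5, so the number of positives S ~ Bin(7, 0.5).
Step 4: Two-sided exact p-value = sum of Bin(7,0.5) probabilities at or below the observed probability = 0.453125.
Step 5: alpha = 0.1. fail to reject H0.

n_eff = 7, pos = 5, neg = 2, p = 0.453125, fail to reject H0.


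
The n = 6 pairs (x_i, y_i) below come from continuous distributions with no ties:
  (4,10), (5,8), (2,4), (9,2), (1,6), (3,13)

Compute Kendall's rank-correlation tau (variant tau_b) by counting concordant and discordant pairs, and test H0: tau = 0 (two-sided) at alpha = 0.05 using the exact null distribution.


Step 1: Enumerate the 15 unordered pairs (i,j) with i<j and classify each by sign(x_j-x_i) * sign(y_j-y_i).
  (1,2):dx=+1,dy=-2->D; (1,3):dx=-2,dy=-6->C; (1,4):dx=+5,dy=-8->D; (1,5):dx=-3,dy=-4->C
  (1,6):dx=-1,dy=+3->D; (2,3):dx=-3,dy=-4->C; (2,4):dx=+4,dy=-6->D; (2,5):dx=-4,dy=-2->C
  (2,6):dx=-2,dy=+5->D; (3,4):dx=+7,dy=-2->D; (3,5):dx=-1,dy=+2->D; (3,6):dx=+1,dy=+9->C
  (4,5):dx=-8,dy=+4->D; (4,6):dx=-6,dy=+11->D; (5,6):dx=+2,dy=+7->C
Step 2: C = 6, D = 9, total pairs = 15.
Step 3: tau = (C - D)/(n(n-1)/2) = (6 - 9)/15 = -0.200000.
Step 4: Exact two-sided p-value (enumerate n! = 720 permutations of y under H0): p = 0.719444.
Step 5: alpha = 0.05. fail to reject H0.

tau_b = -0.2000 (C=6, D=9), p = 0.719444, fail to reject H0.


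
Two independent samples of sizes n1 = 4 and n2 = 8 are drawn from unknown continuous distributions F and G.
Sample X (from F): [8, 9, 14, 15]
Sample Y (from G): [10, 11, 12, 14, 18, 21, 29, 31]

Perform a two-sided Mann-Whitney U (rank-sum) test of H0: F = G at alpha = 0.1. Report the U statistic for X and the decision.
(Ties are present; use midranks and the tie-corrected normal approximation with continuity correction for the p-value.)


Step 1: Combine and sort all 12 observations; assign midranks.
sorted (value, group): (8,X), (9,X), (10,Y), (11,Y), (12,Y), (14,X), (14,Y), (15,X), (18,Y), (21,Y), (29,Y), (31,Y)
ranks: 8->1, 9->2, 10->3, 11->4, 12->5, 14->6.5, 14->6.5, 15->8, 18->9, 21->10, 29->11, 31->12
Step 2: Rank sum for X: R1 = 1 + 2 + 6.5 + 8 = 17.5.
Step 3: U_X = R1 - n1(n1+1)/2 = 17.5 - 4*5/2 = 17.5 - 10 = 7.5.
       U_Y = n1*n2 - U_X = 32 - 7.5 = 24.5.
Step 4: Ties are present, so use the tie-corrected normal approximation (with continuity correction) for the p-value.
Step 5: p-value = 0.173478; compare to alpha = 0.1. fail to reject H0.

U_X = 7.5, p = 0.173478, fail to reject H0 at alpha = 0.1.


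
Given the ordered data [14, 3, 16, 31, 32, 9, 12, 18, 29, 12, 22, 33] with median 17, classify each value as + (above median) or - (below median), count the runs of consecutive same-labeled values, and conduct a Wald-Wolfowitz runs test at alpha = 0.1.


Step 1: Compute median = 17; label A = above, B = below.
Labels in order: BBBAABBAABAA  (n_A = 6, n_B = 6)
Step 2: Count runs R = 6.
Step 3: Under H0 (random ordering), E[R] = 2*n_A*n_B/(n_A+n_B) + 1 = 2*6*6/12 + 1 = 7.0000.
        Var[R] = 2*n_A*n_B*(2*n_A*n_B - n_A - n_B) / ((n_A+n_B)^2 * (n_A+n_B-1)) = 4320/1584 = 2.7273.
        SD[R] = 1.6514.
Step 4: Continuity-corrected z = (R + 0.5 - E[R]) / SD[R] = (6 + 0.5 - 7.0000) / 1.6514 = -0.3028.
Step 5: Two-sided p-value via normal approximation = 2*(1 - Phi(|z|)) = 0.762069.
Step 6: alpha = 0.1. fail to reject H0.

R = 6, z = -0.3028, p = 0.762069, fail to reject H0.


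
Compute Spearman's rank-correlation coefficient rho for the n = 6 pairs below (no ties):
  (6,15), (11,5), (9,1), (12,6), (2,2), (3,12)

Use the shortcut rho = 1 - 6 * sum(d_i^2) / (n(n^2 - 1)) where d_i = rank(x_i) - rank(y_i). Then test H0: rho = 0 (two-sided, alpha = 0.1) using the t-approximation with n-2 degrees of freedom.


Step 1: Rank x and y separately (midranks; no ties here).
rank(x): 6->3, 11->5, 9->4, 12->6, 2->1, 3->2
rank(y): 15->6, 5->3, 1->1, 6->4, 2->2, 12->5
Step 2: d_i = R_x(i) - R_y(i); compute d_i^2.
  (3-6)^2=9, (5-3)^2=4, (4-1)^2=9, (6-4)^2=4, (1-2)^2=1, (2-5)^2=9
sum(d^2) = 36.
Step 3: rho = 1 - 6*36 / (6*(6^2 - 1)) = 1 - 216/210 = -0.028571.
Step 4: Under H0, t = rho * sqrt((n-2)/(1-rho^2)) = -0.0572 ~ t(4).
Step 5: Two-sided p-value from the t-distribution with 4 df = 0.957155.
Step 6: alpha = 0.1. fail to reject H0.

rho = -0.0286, p = 0.957155, fail to reject H0 at alpha = 0.1.


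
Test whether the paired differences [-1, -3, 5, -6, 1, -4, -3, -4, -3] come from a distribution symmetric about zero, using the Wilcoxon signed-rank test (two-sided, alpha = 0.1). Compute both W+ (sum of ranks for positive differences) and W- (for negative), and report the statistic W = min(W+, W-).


Step 1: Drop any zero differences (none here) and take |d_i|.
|d| = [1, 3, 5, 6, 1, 4, 3, 4, 3]
Step 2: Midrank |d_i| (ties get averaged ranks).
ranks: |1|->1.5, |3|->4, |5|->8, |6|->9, |1|->1.5, |4|->6.5, |3|->4, |4|->6.5, |3|->4
Step 3: Attach original signs; sum ranks with positive sign and with negative sign.
W+ = 8 + 1.5 = 9.5
W- = 1.5 + 4 + 9 + 6.5 + 4 + 6.5 + 4 = 35.5
(Check: W+ + W- = 45 should equal n(n+1)/2 = 45.)
Step 4: Test statistic W = min(W+, W-) = 9.5.
Step 5: Ties in |d|, so use the tie-corrected normal approximation.
        E[W] = n(n+1)/4 = 9*10/4 = 22.5.
        Tie groups: |d|=1 (t=2), |d|=3 (t=3), |d|=4 (t=2); sum(t^3 - t) = 36.
        Var[W] = n(n+1)(2n+1)/24 - sum(t^3-t)/48 = 1710/24 - 36/48 = 70.5.
        z = (W - E[W]) / sqrt(Var[W]) = (9.5 - 22.5) / 8.3964 = -1.5483.
        Two-sided p = 2*Phi(z) = 0.121556.
Step 6: alpha = 0.1. fail to reject H0.

W+ = 9.5, W- = 35.5, W = min = 9.5, p = 0.121556, fail to reject H0.


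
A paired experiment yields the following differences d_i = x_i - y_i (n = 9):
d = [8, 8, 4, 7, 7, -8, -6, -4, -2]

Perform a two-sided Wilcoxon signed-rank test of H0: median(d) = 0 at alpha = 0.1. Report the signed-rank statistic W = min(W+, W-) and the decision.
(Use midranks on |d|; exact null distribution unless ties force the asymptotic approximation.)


Step 1: Drop any zero differences (none here) and take |d_i|.
|d| = [8, 8, 4, 7, 7, 8, 6, 4, 2]
Step 2: Midrank |d_i| (ties get averaged ranks).
ranks: |8|->8, |8|->8, |4|->2.5, |7|->5.5, |7|->5.5, |8|->8, |6|->4, |4|->2.5, |2|->1
Step 3: Attach original signs; sum ranks with positive sign and with negative sign.
W+ = 8 + 8 + 2.5 + 5.5 + 5.5 = 29.5
W- = 8 + 4 + 2.5 + 1 = 15.5
(Check: W+ + W- = 45 should equal n(n+1)/2 = 45.)
Step 4: Test statistic W = min(W+, W-) = 15.5.
Step 5: Ties in |d|, so use the tie-corrected normal approximation.
        E[W] = n(n+1)/4 = 9*10/4 = 22.5.
        Tie groups: |d|=4 (t=2), |d|=7 (t=2), |d|=8 (t=3); sum(t^3 - t) = 36.
        Var[W] = n(n+1)(2n+1)/24 - sum(t^3-t)/48 = 1710/24 - 36/48 = 70.5.
        z = (W - E[W]) / sqrt(Var[W]) = (15.5 - 22.5) / 8.3964 = -0.8337.
        Two-sided p = 2*Phi(z) = 0.404457.
Step 6: alpha = 0.1. fail to reject H0.

W+ = 29.5, W- = 15.5, W = min = 15.5, p = 0.404457, fail to reject H0.


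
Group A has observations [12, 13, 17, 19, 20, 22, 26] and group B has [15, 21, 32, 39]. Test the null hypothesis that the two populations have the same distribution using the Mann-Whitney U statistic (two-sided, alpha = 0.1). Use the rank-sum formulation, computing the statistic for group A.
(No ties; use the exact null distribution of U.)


Step 1: Combine and sort all 11 observations; assign midranks.
sorted (value, group): (12,X), (13,X), (15,Y), (17,X), (19,X), (20,X), (21,Y), (22,X), (26,X), (32,Y), (39,Y)
ranks: 12->1, 13->2, 15->3, 17->4, 19->5, 20->6, 21->7, 22->8, 26->9, 32->10, 39->11
Step 2: Rank sum for X: R1 = 1 + 2 + 4 + 5 + 6 + 8 + 9 = 35.
Step 3: U_X = R1 - n1(n1+1)/2 = 35 - 7*8/2 = 35 - 28 = 7.
       U_Y = n1*n2 - U_X = 28 - 7 = 21.
Step 4: No ties, so the exact null distribution of U (based on enumerating the C(11,7) = 330 equally likely rank assignments) gives the two-sided p-value.
Step 5: p-value = 0.230303; compare to alpha = 0.1. fail to reject H0.

U_X = 7, p = 0.230303, fail to reject H0 at alpha = 0.1.


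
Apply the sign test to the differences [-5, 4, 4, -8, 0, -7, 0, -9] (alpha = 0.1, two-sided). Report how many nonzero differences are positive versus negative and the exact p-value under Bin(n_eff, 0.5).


Step 1: Discard zero differences. Original n = 8; n_eff = number of nonzero differences = 6.
Nonzero differences (with sign): -5, +4, +4, -8, -7, -9
Step 2: Count signs: positive = 2, negative = 4.
Step 3: Under H0: P(positive) = 0.5, so the number of positives S ~ Bin(6, 0.5).
Step 4: Two-sided exact p-value = sum of Bin(6,0.5) probabilities at or below the observed probability = 0.687500.
Step 5: alpha = 0.1. fail to reject H0.

n_eff = 6, pos = 2, neg = 4, p = 0.687500, fail to reject H0.


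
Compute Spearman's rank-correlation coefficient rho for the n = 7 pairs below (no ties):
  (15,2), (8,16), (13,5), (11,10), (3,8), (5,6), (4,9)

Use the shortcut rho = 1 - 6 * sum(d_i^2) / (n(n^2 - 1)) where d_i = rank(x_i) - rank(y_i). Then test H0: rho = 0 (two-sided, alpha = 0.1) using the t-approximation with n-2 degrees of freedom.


Step 1: Rank x and y separately (midranks; no ties here).
rank(x): 15->7, 8->4, 13->6, 11->5, 3->1, 5->3, 4->2
rank(y): 2->1, 16->7, 5->2, 10->6, 8->4, 6->3, 9->5
Step 2: d_i = R_x(i) - R_y(i); compute d_i^2.
  (7-1)^2=36, (4-7)^2=9, (6-2)^2=16, (5-6)^2=1, (1-4)^2=9, (3-3)^2=0, (2-5)^2=9
sum(d^2) = 80.
Step 3: rho = 1 - 6*80 / (7*(7^2 - 1)) = 1 - 480/336 = -0.428571.
Step 4: Under H0, t = rho * sqrt((n-2)/(1-rho^2)) = -1.0607 ~ t(5).
Step 5: Two-sided p-value from the t-distribution with 5 df = 0.337368.
Step 6: alpha = 0.1. fail to reject H0.

rho = -0.4286, p = 0.337368, fail to reject H0 at alpha = 0.1.


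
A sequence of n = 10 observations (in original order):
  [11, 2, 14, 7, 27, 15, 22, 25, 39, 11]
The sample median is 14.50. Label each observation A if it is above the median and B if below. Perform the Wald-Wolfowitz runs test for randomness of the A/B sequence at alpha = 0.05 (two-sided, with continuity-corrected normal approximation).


Step 1: Compute median = 14.50; label A = above, B = below.
Labels in order: BBBBAAAAAB  (n_A = 5, n_B = 5)
Step 2: Count runs R = 3.
Step 3: Under H0 (random ordering), E[R] = 2*n_A*n_B/(n_A+n_B) + 1 = 2*5*5/10 + 1 = 6.0000.
        Var[R] = 2*n_A*n_B*(2*n_A*n_B - n_A - n_B) / ((n_A+n_B)^2 * (n_A+n_B-1)) = 2000/900 = 2.2222.
        SD[R] = 1.4907.
Step 4: Continuity-corrected z = (R + 0.5 - E[R]) / SD[R] = (3 + 0.5 - 6.0000) / 1.4907 = -1.6771.
Step 5: Two-sided p-value via normal approximation = 2*(1 - Phi(|z|)) = 0.093533.
Step 6: alpha = 0.05. fail to reject H0.

R = 3, z = -1.6771, p = 0.093533, fail to reject H0.


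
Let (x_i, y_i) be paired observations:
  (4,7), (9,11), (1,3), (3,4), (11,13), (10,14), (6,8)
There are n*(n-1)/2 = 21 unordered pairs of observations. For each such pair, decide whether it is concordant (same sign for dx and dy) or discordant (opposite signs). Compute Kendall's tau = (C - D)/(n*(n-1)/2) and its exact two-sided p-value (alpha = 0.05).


Step 1: Enumerate the 21 unordered pairs (i,j) with i<j and classify each by sign(x_j-x_i) * sign(y_j-y_i).
  (1,2):dx=+5,dy=+4->C; (1,3):dx=-3,dy=-4->C; (1,4):dx=-1,dy=-3->C; (1,5):dx=+7,dy=+6->C
  (1,6):dx=+6,dy=+7->C; (1,7):dx=+2,dy=+1->C; (2,3):dx=-8,dy=-8->C; (2,4):dx=-6,dy=-7->C
  (2,5):dx=+2,dy=+2->C; (2,6):dx=+1,dy=+3->C; (2,7):dx=-3,dy=-3->C; (3,4):dx=+2,dy=+1->C
  (3,5):dx=+10,dy=+10->C; (3,6):dx=+9,dy=+11->C; (3,7):dx=+5,dy=+5->C; (4,5):dx=+8,dy=+9->C
  (4,6):dx=+7,dy=+10->C; (4,7):dx=+3,dy=+4->C; (5,6):dx=-1,dy=+1->D; (5,7):dx=-5,dy=-5->C
  (6,7):dx=-4,dy=-6->C
Step 2: C = 20, D = 1, total pairs = 21.
Step 3: tau = (C - D)/(n(n-1)/2) = (20 - 1)/21 = 0.904762.
Step 4: Exact two-sided p-value (enumerate n! = 5040 permutations of y under H0): p = 0.002778.
Step 5: alpha = 0.05. reject H0.

tau_b = 0.9048 (C=20, D=1), p = 0.002778, reject H0.


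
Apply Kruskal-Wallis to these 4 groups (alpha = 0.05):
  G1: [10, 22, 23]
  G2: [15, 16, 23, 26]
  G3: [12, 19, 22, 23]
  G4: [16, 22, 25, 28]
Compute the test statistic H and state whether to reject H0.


Step 1: Combine all N = 15 observations and assign midranks.
sorted (value, group, rank): (10,G1,1), (12,G3,2), (15,G2,3), (16,G2,4.5), (16,G4,4.5), (19,G3,6), (22,G1,8), (22,G3,8), (22,G4,8), (23,G1,11), (23,G2,11), (23,G3,11), (25,G4,13), (26,G2,14), (28,G4,15)
Step 2: Sum ranks within each group.
R_1 = 20 (n_1 = 3)
R_2 = 32.5 (n_2 = 4)
R_3 = 27 (n_3 = 4)
R_4 = 40.5 (n_4 = 4)
Step 3: H = 12/(N(N+1)) * sum(R_i^2/n_i) - 3(N+1)
     = 12/(15*16) * (20^2/3 + 32.5^2/4 + 27^2/4 + 40.5^2/4) - 3*16
     = 0.050000 * 989.708 - 48
     = 1.485417.
Step 4: Ties present; correction factor C = 1 - 54/(15^3 - 15) = 0.983929. Corrected H = 1.485417 / 0.983929 = 1.509679.
Step 5: Under H0, H ~ chi^2(3); p-value = 0.680038.
Step 6: alpha = 0.05. fail to reject H0.

H = 1.5097, df = 3, p = 0.680038, fail to reject H0.


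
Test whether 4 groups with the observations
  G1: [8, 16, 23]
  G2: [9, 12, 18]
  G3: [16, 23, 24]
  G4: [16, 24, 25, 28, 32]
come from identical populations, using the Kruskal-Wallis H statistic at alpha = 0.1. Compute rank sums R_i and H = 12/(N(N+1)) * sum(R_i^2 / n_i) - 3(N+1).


Step 1: Combine all N = 14 observations and assign midranks.
sorted (value, group, rank): (8,G1,1), (9,G2,2), (12,G2,3), (16,G1,5), (16,G3,5), (16,G4,5), (18,G2,7), (23,G1,8.5), (23,G3,8.5), (24,G3,10.5), (24,G4,10.5), (25,G4,12), (28,G4,13), (32,G4,14)
Step 2: Sum ranks within each group.
R_1 = 14.5 (n_1 = 3)
R_2 = 12 (n_2 = 3)
R_3 = 24 (n_3 = 3)
R_4 = 54.5 (n_4 = 5)
Step 3: H = 12/(N(N+1)) * sum(R_i^2/n_i) - 3(N+1)
     = 12/(14*15) * (14.5^2/3 + 12^2/3 + 24^2/3 + 54.5^2/5) - 3*15
     = 0.057143 * 904.133 - 45
     = 6.664762.
Step 4: Ties present; correction factor C = 1 - 36/(14^3 - 14) = 0.986813. Corrected H = 6.664762 / 0.986813 = 6.753823.
Step 5: Under H0, H ~ chi^2(3); p-value = 0.080172.
Step 6: alpha = 0.1. reject H0.

H = 6.7538, df = 3, p = 0.080172, reject H0.


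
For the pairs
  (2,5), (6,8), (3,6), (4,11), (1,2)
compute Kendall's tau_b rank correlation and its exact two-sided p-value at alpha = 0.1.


Step 1: Enumerate the 10 unordered pairs (i,j) with i<j and classify each by sign(x_j-x_i) * sign(y_j-y_i).
  (1,2):dx=+4,dy=+3->C; (1,3):dx=+1,dy=+1->C; (1,4):dx=+2,dy=+6->C; (1,5):dx=-1,dy=-3->C
  (2,3):dx=-3,dy=-2->C; (2,4):dx=-2,dy=+3->D; (2,5):dx=-5,dy=-6->C; (3,4):dx=+1,dy=+5->C
  (3,5):dx=-2,dy=-4->C; (4,5):dx=-3,dy=-9->C
Step 2: C = 9, D = 1, total pairs = 10.
Step 3: tau = (C - D)/(n(n-1)/2) = (9 - 1)/10 = 0.800000.
Step 4: Exact two-sided p-value (enumerate n! = 120 permutations of y under H0): p = 0.083333.
Step 5: alpha = 0.1. reject H0.

tau_b = 0.8000 (C=9, D=1), p = 0.083333, reject H0.


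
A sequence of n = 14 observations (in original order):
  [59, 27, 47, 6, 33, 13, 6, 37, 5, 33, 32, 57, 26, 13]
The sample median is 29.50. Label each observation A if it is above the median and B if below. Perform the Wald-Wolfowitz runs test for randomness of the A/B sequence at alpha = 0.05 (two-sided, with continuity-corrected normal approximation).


Step 1: Compute median = 29.50; label A = above, B = below.
Labels in order: ABABABBABAAABB  (n_A = 7, n_B = 7)
Step 2: Count runs R = 10.
Step 3: Under H0 (random ordering), E[R] = 2*n_A*n_B/(n_A+n_B) + 1 = 2*7*7/14 + 1 = 8.0000.
        Var[R] = 2*n_A*n_B*(2*n_A*n_B - n_A - n_B) / ((n_A+n_B)^2 * (n_A+n_B-1)) = 8232/2548 = 3.2308.
        SD[R] = 1.7974.
Step 4: Continuity-corrected z = (R - 0.5 - E[R]) / SD[R] = (10 - 0.5 - 8.0000) / 1.7974 = 0.8345.
Step 5: Two-sided p-value via normal approximation = 2*(1 - Phi(|z|)) = 0.403986.
Step 6: alpha = 0.05. fail to reject H0.

R = 10, z = 0.8345, p = 0.403986, fail to reject H0.


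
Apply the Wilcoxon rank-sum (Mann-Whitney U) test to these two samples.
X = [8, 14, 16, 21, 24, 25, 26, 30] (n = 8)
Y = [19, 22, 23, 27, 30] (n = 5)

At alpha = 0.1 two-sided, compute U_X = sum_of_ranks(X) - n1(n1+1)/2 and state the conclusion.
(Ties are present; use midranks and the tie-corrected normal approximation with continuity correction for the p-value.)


Step 1: Combine and sort all 13 observations; assign midranks.
sorted (value, group): (8,X), (14,X), (16,X), (19,Y), (21,X), (22,Y), (23,Y), (24,X), (25,X), (26,X), (27,Y), (30,X), (30,Y)
ranks: 8->1, 14->2, 16->3, 19->4, 21->5, 22->6, 23->7, 24->8, 25->9, 26->10, 27->11, 30->12.5, 30->12.5
Step 2: Rank sum for X: R1 = 1 + 2 + 3 + 5 + 8 + 9 + 10 + 12.5 = 50.5.
Step 3: U_X = R1 - n1(n1+1)/2 = 50.5 - 8*9/2 = 50.5 - 36 = 14.5.
       U_Y = n1*n2 - U_X = 40 - 14.5 = 25.5.
Step 4: Ties are present, so use the tie-corrected normal approximation (with continuity correction) for the p-value.
Step 5: p-value = 0.463600; compare to alpha = 0.1. fail to reject H0.

U_X = 14.5, p = 0.463600, fail to reject H0 at alpha = 0.1.


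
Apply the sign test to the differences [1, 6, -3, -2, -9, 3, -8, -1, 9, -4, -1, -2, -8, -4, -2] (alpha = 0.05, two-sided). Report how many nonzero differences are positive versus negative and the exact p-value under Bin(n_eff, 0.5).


Step 1: Discard zero differences. Original n = 15; n_eff = number of nonzero differences = 15.
Nonzero differences (with sign): +1, +6, -3, -2, -9, +3, -8, -1, +9, -4, -1, -2, -8, -4, -2
Step 2: Count signs: positive = 4, negative = 11.
Step 3: Under H0: P(positive) = 0.5, so the number of positives S ~ Bin(15, 0.5).
Step 4: Two-sided exact p-value = sum of Bin(15,0.5) probabilities at or below the observed probability = 0.118469.
Step 5: alpha = 0.05. fail to reject H0.

n_eff = 15, pos = 4, neg = 11, p = 0.118469, fail to reject H0.


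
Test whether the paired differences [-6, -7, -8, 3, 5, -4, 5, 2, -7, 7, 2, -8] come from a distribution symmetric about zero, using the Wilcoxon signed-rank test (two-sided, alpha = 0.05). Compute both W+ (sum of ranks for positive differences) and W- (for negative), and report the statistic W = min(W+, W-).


Step 1: Drop any zero differences (none here) and take |d_i|.
|d| = [6, 7, 8, 3, 5, 4, 5, 2, 7, 7, 2, 8]
Step 2: Midrank |d_i| (ties get averaged ranks).
ranks: |6|->7, |7|->9, |8|->11.5, |3|->3, |5|->5.5, |4|->4, |5|->5.5, |2|->1.5, |7|->9, |7|->9, |2|->1.5, |8|->11.5
Step 3: Attach original signs; sum ranks with positive sign and with negative sign.
W+ = 3 + 5.5 + 5.5 + 1.5 + 9 + 1.5 = 26
W- = 7 + 9 + 11.5 + 4 + 9 + 11.5 = 52
(Check: W+ + W- = 78 should equal n(n+1)/2 = 78.)
Step 4: Test statistic W = min(W+, W-) = 26.
Step 5: Ties in |d|, so use the tie-corrected normal approximation.
        E[W] = n(n+1)/4 = 12*13/4 = 39.
        Tie groups: |d|=2 (t=2), |d|=5 (t=2), |d|=7 (t=3), |d|=8 (t=2); sum(t^3 - t) = 42.
        Var[W] = n(n+1)(2n+1)/24 - sum(t^3-t)/48 = 3900/24 - 42/48 = 161.625.
        z = (W - E[W]) / sqrt(Var[W]) = (26 - 39) / 12.7132 = -1.0226.
        Two-sided p = 2*Phi(z) = 0.306516.
Step 6: alpha = 0.05. fail to reject H0.

W+ = 26, W- = 52, W = min = 26, p = 0.306516, fail to reject H0.


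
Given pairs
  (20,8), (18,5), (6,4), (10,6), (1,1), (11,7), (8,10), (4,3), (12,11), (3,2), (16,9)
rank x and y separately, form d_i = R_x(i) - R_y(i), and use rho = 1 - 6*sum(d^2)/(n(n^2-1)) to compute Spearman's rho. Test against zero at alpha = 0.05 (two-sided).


Step 1: Rank x and y separately (midranks; no ties here).
rank(x): 20->11, 18->10, 6->4, 10->6, 1->1, 11->7, 8->5, 4->3, 12->8, 3->2, 16->9
rank(y): 8->8, 5->5, 4->4, 6->6, 1->1, 7->7, 10->10, 3->3, 11->11, 2->2, 9->9
Step 2: d_i = R_x(i) - R_y(i); compute d_i^2.
  (11-8)^2=9, (10-5)^2=25, (4-4)^2=0, (6-6)^2=0, (1-1)^2=0, (7-7)^2=0, (5-10)^2=25, (3-3)^2=0, (8-11)^2=9, (2-2)^2=0, (9-9)^2=0
sum(d^2) = 68.
Step 3: rho = 1 - 6*68 / (11*(11^2 - 1)) = 1 - 408/1320 = 0.690909.
Step 4: Under H0, t = rho * sqrt((n-2)/(1-rho^2)) = 2.8671 ~ t(9).
Step 5: Two-sided p-value from the t-distribution with 9 df = 0.018565.
Step 6: alpha = 0.05. reject H0.

rho = 0.6909, p = 0.018565, reject H0 at alpha = 0.05.


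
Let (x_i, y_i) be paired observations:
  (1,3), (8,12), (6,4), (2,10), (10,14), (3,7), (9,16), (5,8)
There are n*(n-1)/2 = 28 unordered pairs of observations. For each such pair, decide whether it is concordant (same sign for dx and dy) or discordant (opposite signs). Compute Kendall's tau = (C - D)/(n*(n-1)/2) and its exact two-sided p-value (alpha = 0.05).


Step 1: Enumerate the 28 unordered pairs (i,j) with i<j and classify each by sign(x_j-x_i) * sign(y_j-y_i).
  (1,2):dx=+7,dy=+9->C; (1,3):dx=+5,dy=+1->C; (1,4):dx=+1,dy=+7->C; (1,5):dx=+9,dy=+11->C
  (1,6):dx=+2,dy=+4->C; (1,7):dx=+8,dy=+13->C; (1,8):dx=+4,dy=+5->C; (2,3):dx=-2,dy=-8->C
  (2,4):dx=-6,dy=-2->C; (2,5):dx=+2,dy=+2->C; (2,6):dx=-5,dy=-5->C; (2,7):dx=+1,dy=+4->C
  (2,8):dx=-3,dy=-4->C; (3,4):dx=-4,dy=+6->D; (3,5):dx=+4,dy=+10->C; (3,6):dx=-3,dy=+3->D
  (3,7):dx=+3,dy=+12->C; (3,8):dx=-1,dy=+4->D; (4,5):dx=+8,dy=+4->C; (4,6):dx=+1,dy=-3->D
  (4,7):dx=+7,dy=+6->C; (4,8):dx=+3,dy=-2->D; (5,6):dx=-7,dy=-7->C; (5,7):dx=-1,dy=+2->D
  (5,8):dx=-5,dy=-6->C; (6,7):dx=+6,dy=+9->C; (6,8):dx=+2,dy=+1->C; (7,8):dx=-4,dy=-8->C
Step 2: C = 22, D = 6, total pairs = 28.
Step 3: tau = (C - D)/(n(n-1)/2) = (22 - 6)/28 = 0.571429.
Step 4: Exact two-sided p-value (enumerate n! = 40320 permutations of y under H0): p = 0.061012.
Step 5: alpha = 0.05. fail to reject H0.

tau_b = 0.5714 (C=22, D=6), p = 0.061012, fail to reject H0.


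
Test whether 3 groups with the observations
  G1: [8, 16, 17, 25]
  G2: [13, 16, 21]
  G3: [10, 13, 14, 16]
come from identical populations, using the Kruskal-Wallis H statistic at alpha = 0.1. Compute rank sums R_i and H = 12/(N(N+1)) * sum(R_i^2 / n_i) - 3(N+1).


Step 1: Combine all N = 11 observations and assign midranks.
sorted (value, group, rank): (8,G1,1), (10,G3,2), (13,G2,3.5), (13,G3,3.5), (14,G3,5), (16,G1,7), (16,G2,7), (16,G3,7), (17,G1,9), (21,G2,10), (25,G1,11)
Step 2: Sum ranks within each group.
R_1 = 28 (n_1 = 4)
R_2 = 20.5 (n_2 = 3)
R_3 = 17.5 (n_3 = 4)
Step 3: H = 12/(N(N+1)) * sum(R_i^2/n_i) - 3(N+1)
     = 12/(11*12) * (28^2/4 + 20.5^2/3 + 17.5^2/4) - 3*12
     = 0.090909 * 412.646 - 36
     = 1.513258.
Step 4: Ties present; correction factor C = 1 - 30/(11^3 - 11) = 0.977273. Corrected H = 1.513258 / 0.977273 = 1.548450.
Step 5: Under H0, H ~ chi^2(2); p-value = 0.461061.
Step 6: alpha = 0.1. fail to reject H0.

H = 1.5484, df = 2, p = 0.461061, fail to reject H0.


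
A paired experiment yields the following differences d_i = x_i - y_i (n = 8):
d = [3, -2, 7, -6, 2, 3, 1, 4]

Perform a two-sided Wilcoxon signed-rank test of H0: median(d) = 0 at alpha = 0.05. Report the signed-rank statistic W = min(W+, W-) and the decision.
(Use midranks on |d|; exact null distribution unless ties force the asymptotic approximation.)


Step 1: Drop any zero differences (none here) and take |d_i|.
|d| = [3, 2, 7, 6, 2, 3, 1, 4]
Step 2: Midrank |d_i| (ties get averaged ranks).
ranks: |3|->4.5, |2|->2.5, |7|->8, |6|->7, |2|->2.5, |3|->4.5, |1|->1, |4|->6
Step 3: Attach original signs; sum ranks with positive sign and with negative sign.
W+ = 4.5 + 8 + 2.5 + 4.5 + 1 + 6 = 26.5
W- = 2.5 + 7 = 9.5
(Check: W+ + W- = 36 should equal n(n+1)/2 = 36.)
Step 4: Test statistic W = min(W+, W-) = 9.5.
Step 5: Ties in |d|, so use the tie-corrected normal approximation.
        E[W] = n(n+1)/4 = 8*9/4 = 18.
        Tie groups: |d|=2 (t=2), |d|=3 (t=2); sum(t^3 - t) = 12.
        Var[W] = n(n+1)(2n+1)/24 - sum(t^3-t)/48 = 1224/24 - 12/48 = 50.75.
        z = (W - E[W]) / sqrt(Var[W]) = (9.5 - 18) / 7.1239 = -1.1932.
        Two-sided p = 2*Phi(z) = 0.232804.
Step 6: alpha = 0.05. fail to reject H0.

W+ = 26.5, W- = 9.5, W = min = 9.5, p = 0.232804, fail to reject H0.


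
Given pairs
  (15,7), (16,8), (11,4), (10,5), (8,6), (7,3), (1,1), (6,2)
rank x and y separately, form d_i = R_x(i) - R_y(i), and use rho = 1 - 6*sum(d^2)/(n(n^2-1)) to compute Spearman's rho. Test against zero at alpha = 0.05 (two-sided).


Step 1: Rank x and y separately (midranks; no ties here).
rank(x): 15->7, 16->8, 11->6, 10->5, 8->4, 7->3, 1->1, 6->2
rank(y): 7->7, 8->8, 4->4, 5->5, 6->6, 3->3, 1->1, 2->2
Step 2: d_i = R_x(i) - R_y(i); compute d_i^2.
  (7-7)^2=0, (8-8)^2=0, (6-4)^2=4, (5-5)^2=0, (4-6)^2=4, (3-3)^2=0, (1-1)^2=0, (2-2)^2=0
sum(d^2) = 8.
Step 3: rho = 1 - 6*8 / (8*(8^2 - 1)) = 1 - 48/504 = 0.904762.
Step 4: Under H0, t = rho * sqrt((n-2)/(1-rho^2)) = 5.2034 ~ t(6).
Step 5: Two-sided p-value from the t-distribution with 6 df = 0.002008.
Step 6: alpha = 0.05. reject H0.

rho = 0.9048, p = 0.002008, reject H0 at alpha = 0.05.


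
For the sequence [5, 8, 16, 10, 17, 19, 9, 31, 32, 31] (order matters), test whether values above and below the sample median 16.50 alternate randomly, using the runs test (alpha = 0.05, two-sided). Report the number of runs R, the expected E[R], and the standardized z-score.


Step 1: Compute median = 16.50; label A = above, B = below.
Labels in order: BBBBAABAAA  (n_A = 5, n_B = 5)
Step 2: Count runs R = 4.
Step 3: Under H0 (random ordering), E[R] = 2*n_A*n_B/(n_A+n_B) + 1 = 2*5*5/10 + 1 = 6.0000.
        Var[R] = 2*n_A*n_B*(2*n_A*n_B - n_A - n_B) / ((n_A+n_B)^2 * (n_A+n_B-1)) = 2000/900 = 2.2222.
        SD[R] = 1.4907.
Step 4: Continuity-corrected z = (R + 0.5 - E[R]) / SD[R] = (4 + 0.5 - 6.0000) / 1.4907 = -1.0062.
Step 5: Two-sided p-value via normal approximation = 2*(1 - Phi(|z|)) = 0.314305.
Step 6: alpha = 0.05. fail to reject H0.

R = 4, z = -1.0062, p = 0.314305, fail to reject H0.


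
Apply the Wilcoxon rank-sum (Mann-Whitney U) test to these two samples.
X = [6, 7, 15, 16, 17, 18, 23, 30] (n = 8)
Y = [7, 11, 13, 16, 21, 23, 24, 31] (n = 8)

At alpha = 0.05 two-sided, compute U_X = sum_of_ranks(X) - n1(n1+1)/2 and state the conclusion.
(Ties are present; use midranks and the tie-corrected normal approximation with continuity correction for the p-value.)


Step 1: Combine and sort all 16 observations; assign midranks.
sorted (value, group): (6,X), (7,X), (7,Y), (11,Y), (13,Y), (15,X), (16,X), (16,Y), (17,X), (18,X), (21,Y), (23,X), (23,Y), (24,Y), (30,X), (31,Y)
ranks: 6->1, 7->2.5, 7->2.5, 11->4, 13->5, 15->6, 16->7.5, 16->7.5, 17->9, 18->10, 21->11, 23->12.5, 23->12.5, 24->14, 30->15, 31->16
Step 2: Rank sum for X: R1 = 1 + 2.5 + 6 + 7.5 + 9 + 10 + 12.5 + 15 = 63.5.
Step 3: U_X = R1 - n1(n1+1)/2 = 63.5 - 8*9/2 = 63.5 - 36 = 27.5.
       U_Y = n1*n2 - U_X = 64 - 27.5 = 36.5.
Step 4: Ties are present, so use the tie-corrected normal approximation (with continuity correction) for the p-value.
Step 5: p-value = 0.673745; compare to alpha = 0.05. fail to reject H0.

U_X = 27.5, p = 0.673745, fail to reject H0 at alpha = 0.05.
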